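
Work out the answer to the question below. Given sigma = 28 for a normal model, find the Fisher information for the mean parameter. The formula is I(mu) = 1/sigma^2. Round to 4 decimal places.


The Fisher information for the mean of a normal distribution is I(mu) = 1/sigma^2.
sigma = 28, so sigma^2 = 784.
I(mu) = 1/784 = 0.0013

0.0013


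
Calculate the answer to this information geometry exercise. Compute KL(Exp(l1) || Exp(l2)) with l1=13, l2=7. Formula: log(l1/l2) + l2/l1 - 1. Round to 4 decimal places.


KL divergence for exponential family:
KL = log(l1/l2) + l2/l1 - 1.
log(13/7) = 0.619039.
7/13 = 0.538462.
KL = 0.619039 + 0.538462 - 1 = 0.1575

0.1575


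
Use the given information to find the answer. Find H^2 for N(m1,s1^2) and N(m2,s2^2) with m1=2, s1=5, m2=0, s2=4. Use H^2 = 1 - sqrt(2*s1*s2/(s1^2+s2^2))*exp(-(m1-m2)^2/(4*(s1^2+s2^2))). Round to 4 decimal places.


Squared Hellinger distance for Gaussians:
H^2 = 1 - sqrt(2*s1*s2/(s1^2+s2^2)) * exp(-(m1-m2)^2/(4*(s1^2+s2^2))).
s1^2 = 25, s2^2 = 16, s1^2+s2^2 = 41.
sqrt(2*5*4/(41)) = 0.98773.
(m1-m2)^2 = (2)^2 = 4.
exp(-4/(4*41)) = exp(-0.02439) = 0.975905.
H^2 = 1 - 0.98773*0.975905 = 0.0361

0.0361


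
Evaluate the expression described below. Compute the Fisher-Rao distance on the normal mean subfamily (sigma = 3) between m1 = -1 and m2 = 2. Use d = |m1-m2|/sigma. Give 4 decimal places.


On the fixed-variance normal subfamily, geodesic distance = |m1-m2|/sigma.
|-1 - 2| = 3.
sigma = 3.
d = 3/3 = 1.0000

1.0000


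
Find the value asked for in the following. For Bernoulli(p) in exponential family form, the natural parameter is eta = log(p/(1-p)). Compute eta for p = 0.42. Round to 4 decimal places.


Natural parameter for Bernoulli: eta = log(p/(1-p)).
p = 0.42, 1-p = 0.58.
p/(1-p) = 0.724138.
eta = log(0.724138) = -0.3228

-0.3228


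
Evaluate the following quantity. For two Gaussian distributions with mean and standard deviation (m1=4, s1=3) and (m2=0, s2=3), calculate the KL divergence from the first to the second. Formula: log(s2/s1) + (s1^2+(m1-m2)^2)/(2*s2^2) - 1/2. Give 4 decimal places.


KL divergence between normal distributions:
KL = log(s2/s1) + (s1^2 + (m1-m2)^2)/(2*s2^2) - 1/2.
log(3/3) = 0.0.
(3^2 + (4-0)^2)/(2*3^2) = (9 + 16)/18 = 1.388889.
KL = 0.0 + 1.388889 - 0.5 = 0.8889

0.8889


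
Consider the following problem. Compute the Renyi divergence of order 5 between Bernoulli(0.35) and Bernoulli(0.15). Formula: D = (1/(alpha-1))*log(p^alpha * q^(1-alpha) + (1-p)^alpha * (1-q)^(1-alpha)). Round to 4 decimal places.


Renyi divergence of order alpha between Bernoulli distributions:
D = (1/(alpha-1))*log(p^alpha * q^(1-alpha) + (1-p)^alpha * (1-q)^(1-alpha)).
alpha = 5, p = 0.35, q = 0.15.
p^alpha * q^(1-alpha) = 0.35^5 * 0.15^-4 = 10.374691.
(1-p)^alpha * (1-q)^(1-alpha) = 0.65^5 * 0.85^-4 = 0.222275.
sum = 10.374691 + 0.222275 = 10.596967.
D = (1/4)*log(10.596967) = 0.5901

0.5901


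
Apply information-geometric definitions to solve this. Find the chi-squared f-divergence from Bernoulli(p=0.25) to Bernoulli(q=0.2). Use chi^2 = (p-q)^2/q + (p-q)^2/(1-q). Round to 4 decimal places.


Chi-squared divergence between Bernoulli distributions:
chi^2 = (p-q)^2/q + (p-q)^2/(1-q).
p = 0.25, q = 0.2, p-q = 0.05.
(p-q)^2 = 0.0025.
term1 = 0.0025/0.2 = 0.0125.
term2 = 0.0025/0.8 = 0.003125.
chi^2 = 0.0125 + 0.003125 = 0.0156

0.0156


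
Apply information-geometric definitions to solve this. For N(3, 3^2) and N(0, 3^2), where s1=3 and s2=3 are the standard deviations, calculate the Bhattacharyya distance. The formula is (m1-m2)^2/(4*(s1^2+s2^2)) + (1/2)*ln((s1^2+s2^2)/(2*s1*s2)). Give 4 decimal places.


Bhattacharyya distance between two Gaussians:
DB = (m1-m2)^2/(4*(s1^2+s2^2)) + (1/2)*ln((s1^2+s2^2)/(2*s1*s2)).
(m1-m2)^2 = (3)^2 = 9.
s1^2+s2^2 = 9 + 9 = 18.
term1 = 9/72 = 0.125.
term2 = 0.5*ln(18/18.0) = 0.0.
DB = 0.125 + 0.0 = 0.1250

0.1250


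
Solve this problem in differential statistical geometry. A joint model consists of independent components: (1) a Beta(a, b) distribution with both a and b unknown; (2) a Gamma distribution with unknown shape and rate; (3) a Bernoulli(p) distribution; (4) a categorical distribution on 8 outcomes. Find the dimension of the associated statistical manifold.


The dimension of a statistical manifold equals the number of free
(independent) real parameters of the model. For a product of independent
blocks the parameter counts add.
- Beta (a, b): 2.
- Gamma (shape, rate): 2.
- Bernoulli (p): 1.
- categorical on 8 outcomes (probabilities sum to 1): 8-1 = 7.
Total = 2 + 2 + 1 + 7 = 12.
Dimension = 12

12


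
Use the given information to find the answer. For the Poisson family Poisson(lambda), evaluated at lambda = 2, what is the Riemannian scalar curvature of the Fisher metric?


This family has a single free parameter, so its statistical manifold
is 1-dimensional. The Riemann curvature tensor of any 1-dimensional
Riemannian manifold vanishes identically, so R = 0.

0


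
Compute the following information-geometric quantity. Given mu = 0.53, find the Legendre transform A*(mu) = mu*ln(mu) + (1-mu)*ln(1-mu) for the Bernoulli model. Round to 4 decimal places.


Legendre transform for Bernoulli:
A*(mu) = mu*log(mu) + (1-mu)*log(1-mu).
mu = 0.53, 1-mu = 0.47.
mu*log(mu) = 0.53*log(0.53) = -0.336485.
(1-mu)*log(1-mu) = 0.47*log(0.47) = -0.354861.
A* = -0.336485 + -0.354861 = -0.6913

-0.6913


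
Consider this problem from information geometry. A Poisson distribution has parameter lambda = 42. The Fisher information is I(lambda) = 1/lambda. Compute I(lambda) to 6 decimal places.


Fisher information for Poisson: I(lambda) = 1/lambda.
lambda = 42.
I(lambda) = 1/42 = 0.023810

0.023810


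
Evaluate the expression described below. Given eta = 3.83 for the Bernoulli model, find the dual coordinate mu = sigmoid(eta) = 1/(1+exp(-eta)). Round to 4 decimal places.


Dual coordinate (expectation parameter) for Bernoulli:
mu = 1/(1+exp(-eta)).
eta = 3.83.
exp(-eta) = exp(-3.83) = 0.02171.
mu = 1/(1+0.02171) = 0.9788

0.9788


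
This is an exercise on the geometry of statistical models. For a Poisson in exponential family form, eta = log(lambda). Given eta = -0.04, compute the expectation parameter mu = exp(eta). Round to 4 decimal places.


Expectation parameter for Poisson exponential family:
mu = exp(eta).
eta = -0.04.
mu = exp(-0.04) = 0.9608

0.9608


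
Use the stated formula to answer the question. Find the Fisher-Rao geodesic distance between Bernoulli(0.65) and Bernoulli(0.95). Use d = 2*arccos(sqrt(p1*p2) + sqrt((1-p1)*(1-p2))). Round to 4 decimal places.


Geodesic distance on Bernoulli manifold:
d(p1,p2) = 2*arccos(sqrt(p1*p2) + sqrt((1-p1)*(1-p2))).
sqrt(p1*p2) = sqrt(0.65*0.95) = 0.785812.
sqrt((1-p1)*(1-p2)) = sqrt(0.35*0.05) = 0.132288.
arg = 0.785812 + 0.132288 = 0.918099.
d = 2*arccos(0.918099) = 0.8151

0.8151


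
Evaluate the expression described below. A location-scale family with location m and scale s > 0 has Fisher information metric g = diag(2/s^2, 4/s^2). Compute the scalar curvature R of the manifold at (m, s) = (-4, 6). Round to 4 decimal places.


The metric has the form g = (A dm^2 + B ds^2)/s^2 with A = 2, B = 4.
Substitute u = sqrt(A/B)*m: g = B*(du^2 + ds^2)/s^2, i.e. B times the
Poincare upper half-plane metric, which has constant Gaussian curvature -1.
Scaling a 2D metric by a constant c divides the Gaussian curvature by c,
so K = -1/B = -1/(4) = -0.2500 everywhere (the point (m, s) = (-4, 6) is irrelevant:
the curvature is constant).
Scalar curvature in dimension 2: R = 2K = -2/(4) = -0.5000.

-0.5000


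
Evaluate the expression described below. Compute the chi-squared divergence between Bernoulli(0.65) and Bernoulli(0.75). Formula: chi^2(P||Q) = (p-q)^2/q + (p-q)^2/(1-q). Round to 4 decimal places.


Chi-squared divergence between Bernoulli distributions:
chi^2 = (p-q)^2/q + (p-q)^2/(1-q).
p = 0.65, q = 0.75, p-q = -0.1.
(p-q)^2 = 0.01.
term1 = 0.01/0.75 = 0.013333.
term2 = 0.01/0.25 = 0.04.
chi^2 = 0.013333 + 0.04 = 0.0533

0.0533


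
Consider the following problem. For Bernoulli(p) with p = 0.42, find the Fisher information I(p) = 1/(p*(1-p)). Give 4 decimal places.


For Bernoulli(p), Fisher information is I(p) = 1/(p*(1-p)).
p = 0.42, 1-p = 0.58.
p*(1-p) = 0.2436.
I(p) = 1/0.2436 = 4.1051

4.1051


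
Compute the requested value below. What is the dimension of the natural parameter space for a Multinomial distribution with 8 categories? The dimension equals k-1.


Exponential family dimension calculation:
For Multinomial with k=8 categories, dim = k-1 = 7.

7


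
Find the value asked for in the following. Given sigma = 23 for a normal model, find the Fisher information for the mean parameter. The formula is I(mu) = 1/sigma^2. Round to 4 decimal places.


The Fisher information for the mean of a normal distribution is I(mu) = 1/sigma^2.
sigma = 23, so sigma^2 = 529.
I(mu) = 1/529 = 0.0019

0.0019


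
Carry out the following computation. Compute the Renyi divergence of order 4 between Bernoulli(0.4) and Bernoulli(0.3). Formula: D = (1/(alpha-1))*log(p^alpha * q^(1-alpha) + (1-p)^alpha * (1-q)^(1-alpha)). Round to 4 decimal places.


Renyi divergence of order alpha between Bernoulli distributions:
D = (1/(alpha-1))*log(p^alpha * q^(1-alpha) + (1-p)^alpha * (1-q)^(1-alpha)).
alpha = 4, p = 0.4, q = 0.3.
p^alpha * q^(1-alpha) = 0.4^4 * 0.3^-3 = 0.948148.
(1-p)^alpha * (1-q)^(1-alpha) = 0.6^4 * 0.7^-3 = 0.377843.
sum = 0.948148 + 0.377843 = 1.325991.
D = (1/3)*log(1.325991) = 0.0941

0.0941


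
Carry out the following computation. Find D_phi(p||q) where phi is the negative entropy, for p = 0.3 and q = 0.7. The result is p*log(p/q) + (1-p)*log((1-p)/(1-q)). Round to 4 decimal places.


Bregman divergence with negative entropy generator:
D = p*log(p/q) + (1-p)*log((1-p)/(1-q)).
p = 0.3, q = 0.7.
p*log(p/q) = 0.3*log(0.3/0.7) = -0.254189.
(1-p)*log((1-p)/(1-q)) = 0.7*log(0.7/0.3) = 0.593109.
D = -0.254189 + 0.593109 = 0.3389

0.3389


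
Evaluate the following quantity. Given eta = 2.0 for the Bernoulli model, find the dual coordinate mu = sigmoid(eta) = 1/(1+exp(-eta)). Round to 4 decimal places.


Dual coordinate (expectation parameter) for Bernoulli:
mu = 1/(1+exp(-eta)).
eta = 2.0.
exp(-eta) = exp(-2.0) = 0.135335.
mu = 1/(1+0.135335) = 0.8808

0.8808


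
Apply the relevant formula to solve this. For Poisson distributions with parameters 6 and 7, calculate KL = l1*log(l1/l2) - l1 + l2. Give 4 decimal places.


KL divergence for Poisson:
KL = l1*log(l1/l2) - l1 + l2.
l1 = 6, l2 = 7.
log(6/7) = -0.154151.
l1*log(l1/l2) = 6 * -0.154151 = -0.924904.
KL = -0.924904 - 6 + 7 = 0.0751

0.0751


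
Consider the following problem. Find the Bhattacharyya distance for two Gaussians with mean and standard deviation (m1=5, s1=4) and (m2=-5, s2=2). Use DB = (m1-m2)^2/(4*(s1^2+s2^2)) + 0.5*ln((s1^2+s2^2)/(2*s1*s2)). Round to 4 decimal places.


Bhattacharyya distance between two Gaussians:
DB = (m1-m2)^2/(4*(s1^2+s2^2)) + (1/2)*ln((s1^2+s2^2)/(2*s1*s2)).
(m1-m2)^2 = (10)^2 = 100.
s1^2+s2^2 = 16 + 4 = 20.
term1 = 100/80 = 1.25.
term2 = 0.5*ln(20/16.0) = 0.111572.
DB = 1.25 + 0.111572 = 1.3616

1.3616


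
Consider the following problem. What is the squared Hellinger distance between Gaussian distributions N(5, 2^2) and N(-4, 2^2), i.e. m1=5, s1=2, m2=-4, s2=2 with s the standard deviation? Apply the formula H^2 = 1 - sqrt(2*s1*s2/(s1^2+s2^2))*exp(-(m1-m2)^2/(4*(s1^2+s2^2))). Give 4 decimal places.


Squared Hellinger distance for Gaussians:
H^2 = 1 - sqrt(2*s1*s2/(s1^2+s2^2)) * exp(-(m1-m2)^2/(4*(s1^2+s2^2))).
s1^2 = 4, s2^2 = 4, s1^2+s2^2 = 8.
sqrt(2*2*2/(8)) = 1.0.
(m1-m2)^2 = (9)^2 = 81.
exp(-81/(4*8)) = exp(-2.53125) = 0.07956.
H^2 = 1 - 1.0*0.07956 = 0.9204

0.9204


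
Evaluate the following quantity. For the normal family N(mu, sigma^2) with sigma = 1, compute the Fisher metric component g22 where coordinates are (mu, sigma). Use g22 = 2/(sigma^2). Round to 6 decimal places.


For the 2-parameter normal family, the Fisher metric has:
  g11 = 1/sigma^2, g22 = 2/sigma^2.
sigma = 1, sigma^2 = 1.
g22 = 2.000000

2.000000


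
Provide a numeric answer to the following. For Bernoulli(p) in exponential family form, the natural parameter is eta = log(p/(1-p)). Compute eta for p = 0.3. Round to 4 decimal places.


Natural parameter for Bernoulli: eta = log(p/(1-p)).
p = 0.3, 1-p = 0.7.
p/(1-p) = 0.428571.
eta = log(0.428571) = -0.8473

-0.8473


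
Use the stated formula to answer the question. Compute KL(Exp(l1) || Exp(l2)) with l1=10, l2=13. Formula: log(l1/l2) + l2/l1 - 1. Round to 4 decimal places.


KL divergence for exponential family:
KL = log(l1/l2) + l2/l1 - 1.
log(10/13) = -0.262364.
13/10 = 1.3.
KL = -0.262364 + 1.3 - 1 = 0.0376

0.0376


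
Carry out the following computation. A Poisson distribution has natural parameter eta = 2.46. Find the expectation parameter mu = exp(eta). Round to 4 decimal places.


Expectation parameter for Poisson exponential family:
mu = exp(eta).
eta = 2.46.
mu = exp(2.46) = 11.7048

11.7048


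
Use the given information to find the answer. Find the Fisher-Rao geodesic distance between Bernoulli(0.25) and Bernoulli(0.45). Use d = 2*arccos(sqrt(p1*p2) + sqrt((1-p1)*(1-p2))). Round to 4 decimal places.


Geodesic distance on Bernoulli manifold:
d(p1,p2) = 2*arccos(sqrt(p1*p2) + sqrt((1-p1)*(1-p2))).
sqrt(p1*p2) = sqrt(0.25*0.45) = 0.33541.
sqrt((1-p1)*(1-p2)) = sqrt(0.75*0.55) = 0.642262.
arg = 0.33541 + 0.642262 = 0.977672.
d = 2*arccos(0.977672) = 0.4234

0.4234


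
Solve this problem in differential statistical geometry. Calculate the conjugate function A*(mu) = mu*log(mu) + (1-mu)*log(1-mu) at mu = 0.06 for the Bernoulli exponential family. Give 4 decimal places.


Legendre transform for Bernoulli:
A*(mu) = mu*log(mu) + (1-mu)*log(1-mu).
mu = 0.06, 1-mu = 0.94.
mu*log(mu) = 0.06*log(0.06) = -0.168805.
(1-mu)*log(1-mu) = 0.94*log(0.94) = -0.058163.
A* = -0.168805 + -0.058163 = -0.2270

-0.2270


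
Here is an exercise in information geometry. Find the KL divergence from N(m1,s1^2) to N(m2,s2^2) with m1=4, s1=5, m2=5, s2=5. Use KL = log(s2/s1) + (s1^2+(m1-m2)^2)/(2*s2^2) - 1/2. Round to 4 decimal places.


KL divergence between normal distributions:
KL = log(s2/s1) + (s1^2 + (m1-m2)^2)/(2*s2^2) - 1/2.
log(5/5) = 0.0.
(5^2 + (4-5)^2)/(2*5^2) = (25 + 1)/50 = 0.52.
KL = 0.0 + 0.52 - 0.5 = 0.0200

0.0200


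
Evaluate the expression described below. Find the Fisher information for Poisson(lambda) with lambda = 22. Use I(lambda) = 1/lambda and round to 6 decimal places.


Fisher information for Poisson: I(lambda) = 1/lambda.
lambda = 22.
I(lambda) = 1/22 = 0.045455

0.045455


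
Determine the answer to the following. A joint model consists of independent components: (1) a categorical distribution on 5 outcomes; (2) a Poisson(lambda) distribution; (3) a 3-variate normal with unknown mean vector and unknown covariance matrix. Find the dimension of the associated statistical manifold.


The dimension of a statistical manifold equals the number of free
(independent) real parameters of the model. For a product of independent
blocks the parameter counts add.
- categorical on 5 outcomes (probabilities sum to 1): 5-1 = 4.
- Poisson (lambda): 1.
- 3-variate normal: 3 (mean) + 3*4/2 = 6 (symmetric covariance) = 9.
Total = 4 + 1 + 9 = 14.
Dimension = 14

14


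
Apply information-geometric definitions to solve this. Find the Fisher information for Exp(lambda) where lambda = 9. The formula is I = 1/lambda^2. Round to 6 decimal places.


Fisher information for exponential: I(lambda) = 1/lambda^2.
lambda = 9, lambda^2 = 81.
I = 1/81 = 0.012346

0.012346


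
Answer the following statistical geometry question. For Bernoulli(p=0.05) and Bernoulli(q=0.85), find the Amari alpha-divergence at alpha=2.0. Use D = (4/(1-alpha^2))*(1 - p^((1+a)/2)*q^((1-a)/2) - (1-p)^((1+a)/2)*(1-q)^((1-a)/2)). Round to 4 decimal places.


Amari alpha-divergence:
D = (4/(1-alpha^2))*(1 - p^((1+a)/2)*q^((1-a)/2) - (1-p)^((1+a)/2)*(1-q)^((1-a)/2)).
alpha = 2.0, p = 0.05, q = 0.85.
e1 = (1+alpha)/2 = 1.5, e2 = (1-alpha)/2 = -0.5.
t1 = p^e1 * q^e2 = 0.05^1.5 * 0.85^-0.5 = 0.012127.
t2 = (1-p)^e1 * (1-q)^e2 = 0.95^1.5 * 0.15^-0.5 = 2.390781.
4/(1-alpha^2) = -1.333333.
D = -1.333333*(1 - 0.012127 - 2.390781) = 1.8705

1.8705


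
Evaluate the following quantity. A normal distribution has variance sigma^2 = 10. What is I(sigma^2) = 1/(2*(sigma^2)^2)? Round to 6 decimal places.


Fisher information for variance: I(sigma^2) = 1/(2*sigma^4).
sigma^2 = 10, so sigma^4 = 100.
I = 1/(2*100) = 1/200 = 0.005000

0.005000


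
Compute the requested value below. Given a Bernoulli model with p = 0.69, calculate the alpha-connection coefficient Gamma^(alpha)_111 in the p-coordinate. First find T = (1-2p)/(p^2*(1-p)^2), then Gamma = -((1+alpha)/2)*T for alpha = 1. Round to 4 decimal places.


Skewness (Amari-Chentsov) tensor: T = (1-2p)/(p^2*(1-p)^2).
p = 0.69, 1-2p = -0.38, p^2 = 0.4761, (1-p)^2 = 0.0961.
T = -0.38/(0.4761 * 0.0961) = -8.305428.
In the p-coordinate, Gamma^(alpha) = Gamma^(0) - (alpha/2)*T with Gamma^(0) = (1/2)*g'(p) = -T/2,
so Gamma^(alpha) = -((1+alpha)/2)*T.
alpha = 1, -(1+alpha)/2 = -1.0.
Gamma = -1.0 * -8.305428 = 8.3054

8.3054


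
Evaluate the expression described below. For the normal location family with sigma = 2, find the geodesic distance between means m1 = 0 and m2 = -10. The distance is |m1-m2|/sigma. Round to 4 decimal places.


On the fixed-variance normal subfamily, geodesic distance = |m1-m2|/sigma.
|0 - -10| = 10.
sigma = 2.
d = 10/2 = 5.0000

5.0000


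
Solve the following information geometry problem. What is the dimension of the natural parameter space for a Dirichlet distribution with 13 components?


Exponential family dimension calculation:
Dirichlet with 13 components has 13 natural parameters.

13


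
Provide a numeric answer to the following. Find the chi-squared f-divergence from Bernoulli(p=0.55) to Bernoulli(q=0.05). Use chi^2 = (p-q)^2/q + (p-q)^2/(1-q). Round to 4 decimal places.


Chi-squared divergence between Bernoulli distributions:
chi^2 = (p-q)^2/q + (p-q)^2/(1-q).
p = 0.55, q = 0.05, p-q = 0.5.
(p-q)^2 = 0.25.
term1 = 0.25/0.05 = 5.0.
term2 = 0.25/0.95 = 0.263158.
chi^2 = 5.0 + 0.263158 = 5.2632

5.2632


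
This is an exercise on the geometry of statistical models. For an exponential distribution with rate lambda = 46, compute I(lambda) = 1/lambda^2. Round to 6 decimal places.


Fisher information for exponential: I(lambda) = 1/lambda^2.
lambda = 46, lambda^2 = 2116.
I = 1/2116 = 0.000473

0.000473


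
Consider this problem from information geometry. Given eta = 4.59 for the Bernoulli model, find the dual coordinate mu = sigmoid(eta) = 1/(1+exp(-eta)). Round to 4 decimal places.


Dual coordinate (expectation parameter) for Bernoulli:
mu = 1/(1+exp(-eta)).
eta = 4.59.
exp(-eta) = exp(-4.59) = 0.010153.
mu = 1/(1+0.010153) = 0.9899

0.9899


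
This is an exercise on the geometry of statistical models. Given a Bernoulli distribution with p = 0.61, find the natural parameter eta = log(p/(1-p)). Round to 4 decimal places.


Natural parameter for Bernoulli: eta = log(p/(1-p)).
p = 0.61, 1-p = 0.39.
p/(1-p) = 1.564103.
eta = log(1.564103) = 0.4473

0.4473


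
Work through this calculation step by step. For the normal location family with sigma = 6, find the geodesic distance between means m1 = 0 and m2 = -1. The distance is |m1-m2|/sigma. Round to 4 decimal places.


On the fixed-variance normal subfamily, geodesic distance = |m1-m2|/sigma.
|0 - -1| = 1.
sigma = 6.
d = 1/6 = 0.1667

0.1667


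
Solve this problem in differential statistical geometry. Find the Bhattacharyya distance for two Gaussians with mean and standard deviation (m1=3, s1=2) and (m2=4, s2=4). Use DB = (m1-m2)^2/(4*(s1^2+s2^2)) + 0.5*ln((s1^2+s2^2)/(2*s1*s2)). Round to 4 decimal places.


Bhattacharyya distance between two Gaussians:
DB = (m1-m2)^2/(4*(s1^2+s2^2)) + (1/2)*ln((s1^2+s2^2)/(2*s1*s2)).
(m1-m2)^2 = (-1)^2 = 1.
s1^2+s2^2 = 4 + 16 = 20.
term1 = 1/80 = 0.0125.
term2 = 0.5*ln(20/16.0) = 0.111572.
DB = 0.0125 + 0.111572 = 0.1241

0.1241


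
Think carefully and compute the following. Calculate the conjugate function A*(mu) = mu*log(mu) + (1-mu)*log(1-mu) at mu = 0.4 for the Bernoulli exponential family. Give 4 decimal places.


Legendre transform for Bernoulli:
A*(mu) = mu*log(mu) + (1-mu)*log(1-mu).
mu = 0.4, 1-mu = 0.6.
mu*log(mu) = 0.4*log(0.4) = -0.366516.
(1-mu)*log(1-mu) = 0.6*log(0.6) = -0.306495.
A* = -0.366516 + -0.306495 = -0.6730

-0.6730


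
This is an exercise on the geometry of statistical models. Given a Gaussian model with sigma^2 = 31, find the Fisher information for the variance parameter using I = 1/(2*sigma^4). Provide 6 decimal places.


Fisher information for variance: I(sigma^2) = 1/(2*sigma^4).
sigma^2 = 31, so sigma^4 = 961.
I = 1/(2*961) = 1/1922 = 0.000520

0.000520


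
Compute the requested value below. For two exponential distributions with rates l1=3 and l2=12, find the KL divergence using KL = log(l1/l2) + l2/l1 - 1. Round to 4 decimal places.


KL divergence for exponential family:
KL = log(l1/l2) + l2/l1 - 1.
log(3/12) = -1.386294.
12/3 = 4.0.
KL = -1.386294 + 4.0 - 1 = 1.6137

1.6137


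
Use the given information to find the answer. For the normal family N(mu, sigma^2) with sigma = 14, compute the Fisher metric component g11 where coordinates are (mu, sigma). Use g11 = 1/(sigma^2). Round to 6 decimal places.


For the 2-parameter normal family, the Fisher metric has:
  g11 = 1/sigma^2, g22 = 2/sigma^2.
sigma = 14, sigma^2 = 196.
g11 = 0.005102

0.005102


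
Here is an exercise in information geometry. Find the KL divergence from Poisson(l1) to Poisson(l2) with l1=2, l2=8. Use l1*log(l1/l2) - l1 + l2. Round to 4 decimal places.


KL divergence for Poisson:
KL = l1*log(l1/l2) - l1 + l2.
l1 = 2, l2 = 8.
log(2/8) = -1.386294.
l1*log(l1/l2) = 2 * -1.386294 = -2.772589.
KL = -2.772589 - 2 + 8 = 3.2274

3.2274


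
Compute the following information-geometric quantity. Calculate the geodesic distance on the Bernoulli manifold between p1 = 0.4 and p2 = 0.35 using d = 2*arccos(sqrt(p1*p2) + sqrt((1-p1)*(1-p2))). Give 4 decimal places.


Geodesic distance on Bernoulli manifold:
d(p1,p2) = 2*arccos(sqrt(p1*p2) + sqrt((1-p1)*(1-p2))).
sqrt(p1*p2) = sqrt(0.4*0.35) = 0.374166.
sqrt((1-p1)*(1-p2)) = sqrt(0.6*0.65) = 0.6245.
arg = 0.374166 + 0.6245 = 0.998666.
d = 2*arccos(0.998666) = 0.1033

0.1033


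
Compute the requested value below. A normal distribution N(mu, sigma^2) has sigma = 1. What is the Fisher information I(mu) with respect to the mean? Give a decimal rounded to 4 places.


The Fisher information for the mean of a normal distribution is I(mu) = 1/sigma^2.
sigma = 1, so sigma^2 = 1.
I(mu) = 1/1 = 1.0000

1.0000


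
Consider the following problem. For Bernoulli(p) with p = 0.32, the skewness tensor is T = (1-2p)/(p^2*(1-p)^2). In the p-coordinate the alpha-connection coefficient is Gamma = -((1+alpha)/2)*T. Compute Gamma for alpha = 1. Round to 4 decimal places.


Skewness (Amari-Chentsov) tensor: T = (1-2p)/(p^2*(1-p)^2).
p = 0.32, 1-2p = 0.36, p^2 = 0.1024, (1-p)^2 = 0.4624.
T = 0.36/(0.1024 * 0.4624) = 7.602995.
In the p-coordinate, Gamma^(alpha) = Gamma^(0) - (alpha/2)*T with Gamma^(0) = (1/2)*g'(p) = -T/2,
so Gamma^(alpha) = -((1+alpha)/2)*T.
alpha = 1, -(1+alpha)/2 = -1.0.
Gamma = -1.0 * 7.602995 = -7.6030

-7.6030


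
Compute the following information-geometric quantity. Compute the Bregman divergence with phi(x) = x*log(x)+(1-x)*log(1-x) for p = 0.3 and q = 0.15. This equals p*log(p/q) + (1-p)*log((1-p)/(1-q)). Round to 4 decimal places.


Bregman divergence with negative entropy generator:
D = p*log(p/q) + (1-p)*log((1-p)/(1-q)).
p = 0.3, q = 0.15.
p*log(p/q) = 0.3*log(0.3/0.15) = 0.207944.
(1-p)*log((1-p)/(1-q)) = 0.7*log(0.7/0.85) = -0.135909.
D = 0.207944 + -0.135909 = 0.0720

0.0720


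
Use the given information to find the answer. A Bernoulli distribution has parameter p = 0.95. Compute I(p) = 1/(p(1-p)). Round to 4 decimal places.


For Bernoulli(p), Fisher information is I(p) = 1/(p*(1-p)).
p = 0.95, 1-p = 0.05.
p*(1-p) = 0.0475.
I(p) = 1/0.0475 = 21.0526

21.0526


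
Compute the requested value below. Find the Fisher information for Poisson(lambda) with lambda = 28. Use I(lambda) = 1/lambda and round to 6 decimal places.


Fisher information for Poisson: I(lambda) = 1/lambda.
lambda = 28.
I(lambda) = 1/28 = 0.035714

0.035714


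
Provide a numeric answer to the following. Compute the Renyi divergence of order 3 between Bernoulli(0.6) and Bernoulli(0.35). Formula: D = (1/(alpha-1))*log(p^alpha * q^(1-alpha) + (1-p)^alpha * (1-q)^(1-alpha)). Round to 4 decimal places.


Renyi divergence of order alpha between Bernoulli distributions:
D = (1/(alpha-1))*log(p^alpha * q^(1-alpha) + (1-p)^alpha * (1-q)^(1-alpha)).
alpha = 3, p = 0.6, q = 0.35.
p^alpha * q^(1-alpha) = 0.6^3 * 0.35^-2 = 1.763265.
(1-p)^alpha * (1-q)^(1-alpha) = 0.4^3 * 0.65^-2 = 0.151479.
sum = 1.763265 + 0.151479 = 1.914745.
D = (1/2)*log(1.914745) = 0.3248

0.3248


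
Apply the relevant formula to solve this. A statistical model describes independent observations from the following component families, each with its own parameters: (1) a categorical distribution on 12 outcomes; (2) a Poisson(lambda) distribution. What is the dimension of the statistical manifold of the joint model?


The dimension of a statistical manifold equals the number of free
(independent) real parameters of the model. For a product of independent
blocks the parameter counts add.
- categorical on 12 outcomes (probabilities sum to 1): 12-1 = 11.
- Poisson (lambda): 1.
Total = 11 + 1 = 12.
Dimension = 12

12


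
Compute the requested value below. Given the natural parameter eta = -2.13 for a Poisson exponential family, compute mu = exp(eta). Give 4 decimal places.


Expectation parameter for Poisson exponential family:
mu = exp(eta).
eta = -2.13.
mu = exp(-2.13) = 0.1188

0.1188


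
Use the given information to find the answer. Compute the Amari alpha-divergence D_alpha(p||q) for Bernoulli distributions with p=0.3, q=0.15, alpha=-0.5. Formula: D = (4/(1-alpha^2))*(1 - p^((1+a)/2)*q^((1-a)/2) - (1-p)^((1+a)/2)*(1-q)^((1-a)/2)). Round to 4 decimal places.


Amari alpha-divergence:
D = (4/(1-alpha^2))*(1 - p^((1+a)/2)*q^((1-a)/2) - (1-p)^((1+a)/2)*(1-q)^((1-a)/2)).
alpha = -0.5, p = 0.3, q = 0.15.
e1 = (1+alpha)/2 = 0.25, e2 = (1-alpha)/2 = 0.75.
t1 = p^e1 * q^e2 = 0.3^0.25 * 0.15^0.75 = 0.178381.
t2 = (1-p)^e1 * (1-q)^e2 = 0.7^0.25 * 0.85^0.75 = 0.809727.
4/(1-alpha^2) = 5.333333.
D = 5.333333*(1 - 0.178381 - 0.809727) = 0.0634

0.0634


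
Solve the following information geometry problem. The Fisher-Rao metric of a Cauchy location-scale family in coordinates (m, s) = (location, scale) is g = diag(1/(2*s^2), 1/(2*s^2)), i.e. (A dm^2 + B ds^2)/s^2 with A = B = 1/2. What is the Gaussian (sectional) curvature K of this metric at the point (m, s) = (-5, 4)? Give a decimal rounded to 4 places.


The metric has the form g = (A dm^2 + B ds^2)/s^2 with A = 1/2, B = 1/2.
Substitute u = sqrt(A/B)*m: g = B*(du^2 + ds^2)/s^2, i.e. B times the
Poincare upper half-plane metric, which has constant Gaussian curvature -1.
Scaling a 2D metric by a constant c divides the Gaussian curvature by c,
so K = -1/B = -1/(1/2) = -2.0000 everywhere (the point (m, s) = (-5, 4) is irrelevant:
the curvature is constant).
The requested Gaussian curvature is K = -2.0000.

-2.0000


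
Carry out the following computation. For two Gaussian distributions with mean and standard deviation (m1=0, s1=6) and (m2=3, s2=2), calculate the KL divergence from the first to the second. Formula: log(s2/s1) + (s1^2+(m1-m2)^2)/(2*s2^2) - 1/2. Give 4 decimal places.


KL divergence between normal distributions:
KL = log(s2/s1) + (s1^2 + (m1-m2)^2)/(2*s2^2) - 1/2.
log(2/6) = -1.098612.
(6^2 + (0-3)^2)/(2*2^2) = (36 + 9)/8 = 5.625.
KL = -1.098612 + 5.625 - 0.5 = 4.0264

4.0264


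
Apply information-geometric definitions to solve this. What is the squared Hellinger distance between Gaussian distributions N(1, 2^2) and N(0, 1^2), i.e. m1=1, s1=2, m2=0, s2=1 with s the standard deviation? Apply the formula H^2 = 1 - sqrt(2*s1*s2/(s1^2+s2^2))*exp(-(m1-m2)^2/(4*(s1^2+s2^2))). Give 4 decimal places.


Squared Hellinger distance for Gaussians:
H^2 = 1 - sqrt(2*s1*s2/(s1^2+s2^2)) * exp(-(m1-m2)^2/(4*(s1^2+s2^2))).
s1^2 = 4, s2^2 = 1, s1^2+s2^2 = 5.
sqrt(2*2*1/(5)) = 0.894427.
(m1-m2)^2 = (1)^2 = 1.
exp(-1/(4*5)) = exp(-0.05) = 0.951229.
H^2 = 1 - 0.894427*0.951229 = 0.1492

0.1492


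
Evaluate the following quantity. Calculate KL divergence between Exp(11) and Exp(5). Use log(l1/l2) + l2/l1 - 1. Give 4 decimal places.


KL divergence for exponential family:
KL = log(l1/l2) + l2/l1 - 1.
log(11/5) = 0.788457.
5/11 = 0.454545.
KL = 0.788457 + 0.454545 - 1 = 0.2430

0.2430


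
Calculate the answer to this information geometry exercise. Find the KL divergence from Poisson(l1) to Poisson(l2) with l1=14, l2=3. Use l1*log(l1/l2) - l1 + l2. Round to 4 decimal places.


KL divergence for Poisson:
KL = l1*log(l1/l2) - l1 + l2.
l1 = 14, l2 = 3.
log(14/3) = 1.540445.
l1*log(l1/l2) = 14 * 1.540445 = 21.566231.
KL = 21.566231 - 14 + 3 = 10.5662

10.5662


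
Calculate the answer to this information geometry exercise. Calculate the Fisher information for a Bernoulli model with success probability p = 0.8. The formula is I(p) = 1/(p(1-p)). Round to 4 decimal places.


For Bernoulli(p), Fisher information is I(p) = 1/(p*(1-p)).
p = 0.8, 1-p = 0.2.
p*(1-p) = 0.16.
I(p) = 1/0.16 = 6.2500

6.2500


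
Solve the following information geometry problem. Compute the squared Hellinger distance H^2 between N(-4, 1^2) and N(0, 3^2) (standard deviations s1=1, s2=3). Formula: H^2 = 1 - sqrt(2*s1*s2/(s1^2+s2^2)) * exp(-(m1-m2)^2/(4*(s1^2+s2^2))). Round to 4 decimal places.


Squared Hellinger distance for Gaussians:
H^2 = 1 - sqrt(2*s1*s2/(s1^2+s2^2)) * exp(-(m1-m2)^2/(4*(s1^2+s2^2))).
s1^2 = 1, s2^2 = 9, s1^2+s2^2 = 10.
sqrt(2*1*3/(10)) = 0.774597.
(m1-m2)^2 = (-4)^2 = 16.
exp(-16/(4*10)) = exp(-0.4) = 0.67032.
H^2 = 1 - 0.774597*0.67032 = 0.4808

0.4808


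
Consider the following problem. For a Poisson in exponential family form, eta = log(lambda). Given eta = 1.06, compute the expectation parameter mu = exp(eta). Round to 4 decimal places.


Expectation parameter for Poisson exponential family:
mu = exp(eta).
eta = 1.06.
mu = exp(1.06) = 2.8864

2.8864


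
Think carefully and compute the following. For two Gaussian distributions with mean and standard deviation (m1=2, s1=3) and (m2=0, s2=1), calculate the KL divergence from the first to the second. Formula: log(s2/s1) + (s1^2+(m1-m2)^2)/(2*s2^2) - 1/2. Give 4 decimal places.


KL divergence between normal distributions:
KL = log(s2/s1) + (s1^2 + (m1-m2)^2)/(2*s2^2) - 1/2.
log(1/3) = -1.098612.
(3^2 + (2-0)^2)/(2*1^2) = (9 + 4)/2 = 6.5.
KL = -1.098612 + 6.5 - 0.5 = 4.9014

4.9014


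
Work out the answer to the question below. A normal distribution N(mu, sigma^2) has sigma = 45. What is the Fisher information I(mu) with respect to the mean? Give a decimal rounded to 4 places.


The Fisher information for the mean of a normal distribution is I(mu) = 1/sigma^2.
sigma = 45, so sigma^2 = 2025.
I(mu) = 1/2025 = 0.0005

0.0005


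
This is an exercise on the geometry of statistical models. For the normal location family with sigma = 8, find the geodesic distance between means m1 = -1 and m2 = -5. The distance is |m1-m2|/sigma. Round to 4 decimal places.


On the fixed-variance normal subfamily, geodesic distance = |m1-m2|/sigma.
|-1 - -5| = 4.
sigma = 8.
d = 4/8 = 0.5000

0.5000


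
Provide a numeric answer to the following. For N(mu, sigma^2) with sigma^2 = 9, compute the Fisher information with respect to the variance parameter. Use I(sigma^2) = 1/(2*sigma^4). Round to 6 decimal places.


Fisher information for variance: I(sigma^2) = 1/(2*sigma^4).
sigma^2 = 9, so sigma^4 = 81.
I = 1/(2*81) = 1/162 = 0.006173

0.006173


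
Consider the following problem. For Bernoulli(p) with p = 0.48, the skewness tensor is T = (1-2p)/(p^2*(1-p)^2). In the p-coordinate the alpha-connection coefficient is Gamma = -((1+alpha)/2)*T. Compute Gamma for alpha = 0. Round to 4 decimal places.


Skewness (Amari-Chentsov) tensor: T = (1-2p)/(p^2*(1-p)^2).
p = 0.48, 1-2p = 0.04, p^2 = 0.2304, (1-p)^2 = 0.2704.
T = 0.04/(0.2304 * 0.2704) = 0.642053.
In the p-coordinate, Gamma^(alpha) = Gamma^(0) - (alpha/2)*T with Gamma^(0) = (1/2)*g'(p) = -T/2,
so Gamma^(alpha) = -((1+alpha)/2)*T.
alpha = 0, -(1+alpha)/2 = -0.5.
Gamma = -0.5 * 0.642053 = -0.3210

-0.3210


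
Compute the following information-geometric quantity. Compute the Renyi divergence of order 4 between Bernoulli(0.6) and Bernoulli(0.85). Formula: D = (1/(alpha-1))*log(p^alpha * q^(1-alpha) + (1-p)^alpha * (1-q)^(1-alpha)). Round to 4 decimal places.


Renyi divergence of order alpha between Bernoulli distributions:
D = (1/(alpha-1))*log(p^alpha * q^(1-alpha) + (1-p)^alpha * (1-q)^(1-alpha)).
alpha = 4, p = 0.6, q = 0.85.
p^alpha * q^(1-alpha) = 0.6^4 * 0.85^-3 = 0.211032.
(1-p)^alpha * (1-q)^(1-alpha) = 0.4^4 * 0.15^-3 = 7.585185.
sum = 0.211032 + 7.585185 = 7.796217.
D = (1/3)*log(7.796217) = 0.6845

0.6845


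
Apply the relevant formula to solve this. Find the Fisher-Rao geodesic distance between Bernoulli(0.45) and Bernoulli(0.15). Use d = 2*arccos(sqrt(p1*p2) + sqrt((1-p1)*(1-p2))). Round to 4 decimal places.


Geodesic distance on Bernoulli manifold:
d(p1,p2) = 2*arccos(sqrt(p1*p2) + sqrt((1-p1)*(1-p2))).
sqrt(p1*p2) = sqrt(0.45*0.15) = 0.259808.
sqrt((1-p1)*(1-p2)) = sqrt(0.55*0.85) = 0.68374.
arg = 0.259808 + 0.68374 = 0.943547.
d = 2*arccos(0.943547) = 0.6752

0.6752


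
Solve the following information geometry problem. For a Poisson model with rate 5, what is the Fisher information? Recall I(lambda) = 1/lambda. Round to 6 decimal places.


Fisher information for Poisson: I(lambda) = 1/lambda.
lambda = 5.
I(lambda) = 1/5 = 0.200000

0.200000


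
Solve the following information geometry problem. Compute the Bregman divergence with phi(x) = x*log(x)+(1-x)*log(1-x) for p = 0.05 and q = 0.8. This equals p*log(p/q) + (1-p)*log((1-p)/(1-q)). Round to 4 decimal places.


Bregman divergence with negative entropy generator:
D = p*log(p/q) + (1-p)*log((1-p)/(1-q)).
p = 0.05, q = 0.8.
p*log(p/q) = 0.05*log(0.05/0.8) = -0.138629.
(1-p)*log((1-p)/(1-q)) = 0.95*log(0.95/0.2) = 1.480237.
D = -0.138629 + 1.480237 = 1.3416

1.3416


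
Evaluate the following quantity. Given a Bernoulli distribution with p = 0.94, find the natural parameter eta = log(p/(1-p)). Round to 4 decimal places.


Natural parameter for Bernoulli: eta = log(p/(1-p)).
p = 0.94, 1-p = 0.06.
p/(1-p) = 15.666667.
eta = log(15.666667) = 2.7515

2.7515


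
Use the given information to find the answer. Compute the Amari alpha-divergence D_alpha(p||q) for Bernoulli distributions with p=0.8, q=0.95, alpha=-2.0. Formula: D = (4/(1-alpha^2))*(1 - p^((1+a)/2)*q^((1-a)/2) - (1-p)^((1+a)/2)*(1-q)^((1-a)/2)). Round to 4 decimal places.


Amari alpha-divergence:
D = (4/(1-alpha^2))*(1 - p^((1+a)/2)*q^((1-a)/2) - (1-p)^((1+a)/2)*(1-q)^((1-a)/2)).
alpha = -2.0, p = 0.8, q = 0.95.
e1 = (1+alpha)/2 = -0.5, e2 = (1-alpha)/2 = 1.5.
t1 = p^e1 * q^e2 = 0.8^-0.5 * 0.95^1.5 = 1.035238.
t2 = (1-p)^e1 * (1-q)^e2 = 0.2^-0.5 * 0.05^1.5 = 0.025.
4/(1-alpha^2) = -1.333333.
D = -1.333333*(1 - 1.035238 - 0.025) = 0.0803

0.0803


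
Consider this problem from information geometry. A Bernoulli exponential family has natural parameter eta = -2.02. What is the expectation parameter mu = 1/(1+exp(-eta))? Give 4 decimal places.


Dual coordinate (expectation parameter) for Bernoulli:
mu = 1/(1+exp(-eta)).
eta = -2.02.
exp(-eta) = exp(2.02) = 7.538325.
mu = 1/(1+7.538325) = 0.1171

0.1171


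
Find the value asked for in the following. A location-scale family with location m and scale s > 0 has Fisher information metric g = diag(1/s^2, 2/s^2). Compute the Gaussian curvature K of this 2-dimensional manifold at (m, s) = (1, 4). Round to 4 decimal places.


The metric has the form g = (A dm^2 + B ds^2)/s^2 with A = 1, B = 2.
Substitute u = sqrt(A/B)*m: g = B*(du^2 + ds^2)/s^2, i.e. B times the
Poincare upper half-plane metric, which has constant Gaussian curvature -1.
Scaling a 2D metric by a constant c divides the Gaussian curvature by c,
so K = -1/B = -1/(2) = -0.5000 everywhere (the point (m, s) = (1, 4) is irrelevant:
the curvature is constant).
The requested Gaussian curvature is K = -0.5000.

-0.5000


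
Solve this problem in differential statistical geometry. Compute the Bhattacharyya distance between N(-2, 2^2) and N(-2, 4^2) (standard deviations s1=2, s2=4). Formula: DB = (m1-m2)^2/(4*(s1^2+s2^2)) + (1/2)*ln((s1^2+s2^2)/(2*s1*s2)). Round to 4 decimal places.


Bhattacharyya distance between two Gaussians:
DB = (m1-m2)^2/(4*(s1^2+s2^2)) + (1/2)*ln((s1^2+s2^2)/(2*s1*s2)).
(m1-m2)^2 = (0)^2 = 0.
s1^2+s2^2 = 4 + 16 = 20.
term1 = 0/80 = 0.0.
term2 = 0.5*ln(20/16.0) = 0.111572.
DB = 0.0 + 0.111572 = 0.1116

0.1116


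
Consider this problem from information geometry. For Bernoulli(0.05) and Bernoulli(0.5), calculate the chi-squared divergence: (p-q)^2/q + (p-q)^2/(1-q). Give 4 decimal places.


Chi-squared divergence between Bernoulli distributions:
chi^2 = (p-q)^2/q + (p-q)^2/(1-q).
p = 0.05, q = 0.5, p-q = -0.45.
(p-q)^2 = 0.2025.
term1 = 0.2025/0.5 = 0.405.
term2 = 0.2025/0.5 = 0.405.
chi^2 = 0.405 + 0.405 = 0.8100

0.8100


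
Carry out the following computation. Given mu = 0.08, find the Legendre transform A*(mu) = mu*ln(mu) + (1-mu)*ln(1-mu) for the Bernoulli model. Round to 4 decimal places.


Legendre transform for Bernoulli:
A*(mu) = mu*log(mu) + (1-mu)*log(1-mu).
mu = 0.08, 1-mu = 0.92.
mu*log(mu) = 0.08*log(0.08) = -0.202058.
(1-mu)*log(1-mu) = 0.92*log(0.92) = -0.076711.
A* = -0.202058 + -0.076711 = -0.2788

-0.2788


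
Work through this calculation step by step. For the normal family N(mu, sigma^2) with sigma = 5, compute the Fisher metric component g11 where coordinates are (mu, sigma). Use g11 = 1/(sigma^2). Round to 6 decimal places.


For the 2-parameter normal family, the Fisher metric has:
  g11 = 1/sigma^2, g22 = 2/sigma^2.
sigma = 5, sigma^2 = 25.
g11 = 0.040000

0.040000


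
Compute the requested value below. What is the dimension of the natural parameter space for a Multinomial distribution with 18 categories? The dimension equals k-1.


Exponential family dimension calculation:
For Multinomial with k=18 categories, dim = k-1 = 17.

17


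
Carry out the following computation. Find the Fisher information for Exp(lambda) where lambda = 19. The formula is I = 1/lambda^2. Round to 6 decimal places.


Fisher information for exponential: I(lambda) = 1/lambda^2.
lambda = 19, lambda^2 = 361.
I = 1/361 = 0.002770

0.002770


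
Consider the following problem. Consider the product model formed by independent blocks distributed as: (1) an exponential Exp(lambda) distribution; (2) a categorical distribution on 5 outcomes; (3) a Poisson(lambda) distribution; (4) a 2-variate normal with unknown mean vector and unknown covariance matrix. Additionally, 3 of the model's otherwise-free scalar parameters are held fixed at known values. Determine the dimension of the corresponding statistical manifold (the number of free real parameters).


The dimension of a statistical manifold equals the number of free
(independent) real parameters of the model. For a product of independent
blocks the parameter counts add.
- exponential (lambda): 1.
- categorical on 5 outcomes (probabilities sum to 1): 5-1 = 4.
- Poisson (lambda): 1.
- 2-variate normal: 2 (mean) + 2*3/2 = 3 (symmetric covariance) = 5.
Total = 1 + 4 + 1 + 5 = 11.
3 parameter(s) fixed at known values: 11 - 3 = 8.
Dimension = 8

8


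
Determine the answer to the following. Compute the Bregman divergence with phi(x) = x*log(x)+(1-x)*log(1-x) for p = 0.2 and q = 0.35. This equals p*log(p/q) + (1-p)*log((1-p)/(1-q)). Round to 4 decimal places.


Bregman divergence with negative entropy generator:
D = p*log(p/q) + (1-p)*log((1-p)/(1-q)).
p = 0.2, q = 0.35.
p*log(p/q) = 0.2*log(0.2/0.35) = -0.111923.
(1-p)*log((1-p)/(1-q)) = 0.8*log(0.8/0.65) = 0.166111.
D = -0.111923 + 0.166111 = 0.0542

0.0542
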